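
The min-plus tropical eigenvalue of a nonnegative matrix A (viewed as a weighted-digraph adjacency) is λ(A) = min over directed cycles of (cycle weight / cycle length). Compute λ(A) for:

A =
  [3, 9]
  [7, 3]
λ(A) = 3

Enumerate directed cycles and compute their means (weight / length). Sample:
  cycle 0 → 0: weight = 3, length = 1, mean = 3/1 ≈ 3.000
  cycle 1 → 1: weight = 3, length = 1, mean = 3/1 ≈ 3.000
  cycle 0 → 1 → 0: weight = 16, length = 2, mean = 16/2 ≈ 8.000
  cycle 1 → 0 → 1: weight = 16, length = 2, mean = 16/2 ≈ 8.000
Minimum mean = 3.000, attained e.g. along the cycle 0 → 0 with weight 3 and length 1. So λ(A) = 3/1 = 3.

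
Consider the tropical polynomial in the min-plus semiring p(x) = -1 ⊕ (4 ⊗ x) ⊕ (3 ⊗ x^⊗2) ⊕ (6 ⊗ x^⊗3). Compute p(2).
p(2) = -1

A tropical monomial a ⊗ x^⊗i evaluates to a + i · x. Evaluating each term at x = 2:
  Term 0 contributes -1 + 0 · 2 = -1
  Term 1 contributes 4 + 1 · 2 = 6
  Term 2 contributes 3 + 2 · 2 = 7
  Term 3 contributes 6 + 3 · 2 = 12
p(2) = ⊕ of these = min[-1, 6, 7, 12] = -1.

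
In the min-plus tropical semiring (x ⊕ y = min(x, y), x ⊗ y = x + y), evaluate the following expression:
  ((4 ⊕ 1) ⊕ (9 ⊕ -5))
((4 ⊕ 1) ⊕ (9 ⊕ -5)) = -5

Expand innermost to outermost. Recall ⊕ takes the minimum of its arguments and ⊗ takes their sum. Working out the expression ((4 ⊕ 1) ⊕ (9 ⊕ -5)) gives -5.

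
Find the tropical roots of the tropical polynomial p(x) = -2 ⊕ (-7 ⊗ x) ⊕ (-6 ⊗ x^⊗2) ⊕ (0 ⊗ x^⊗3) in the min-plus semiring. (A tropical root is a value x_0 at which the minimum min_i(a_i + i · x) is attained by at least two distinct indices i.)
Roots: {-6, -1, 5}

Each tropical root is a break point of the lower envelope of the lines y = a_i + i · x (there are 4 lines, with slopes 0, 1, ..., 3). Only the lines that attain the minimum somewhere contribute to roots; other lines are dominated. Here the surviving (envelope) indices are i = 3, i = 2, i = 1, i = 0.
Intersections between consecutive envelope lines give the roots: for adjacent envelope indices i < j the intersection is x = (a_i − a_j) / (j − i). Reading off the sorted break points: {-6, -1, 5}.
Verification: at each break x_0, at least two indices attain the minimum of min_i(a_i + i · x_0).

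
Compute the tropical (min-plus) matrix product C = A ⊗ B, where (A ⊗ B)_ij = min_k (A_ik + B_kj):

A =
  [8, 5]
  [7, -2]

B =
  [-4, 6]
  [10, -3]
A ⊗ B =
  [4, 2]
  [3, -5]

Apply the min-plus product entry-by-entry:
  C[0][0] = min over k of (A[0][0] + B[0][0] = 8 + -4 = 4, A[0][1] + B[1][0] = 5 + 10 = 15) = 4 (attained at k = 0)
  C[0][1] = min over k of (A[0][0] + B[0][1] = 8 + 6 = 14, A[0][1] + B[1][1] = 5 + -3 = 2) = 2 (attained at k = 1)
  C[1][0] = min over k of (A[1][0] + B[0][0] = 7 + -4 = 3, A[1][1] + B[1][0] = -2 + 10 = 8) = 3 (attained at k = 0)
  C[1][1] = min over k of (A[1][0] + B[0][1] = 7 + 6 = 13, A[1][1] + B[1][1] = -2 + -3 = -5) = -5 (attained at k = 1)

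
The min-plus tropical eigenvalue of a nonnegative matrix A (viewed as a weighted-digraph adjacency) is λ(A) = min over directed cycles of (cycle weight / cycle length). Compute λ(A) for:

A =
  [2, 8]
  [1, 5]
λ(A) = 2

Enumerate directed cycles and compute their means (weight / length). Sample:
  cycle 0 → 0: weight = 2, length = 1, mean = 2/1 ≈ 2.000
  cycle 1 → 1: weight = 5, length = 1, mean = 5/1 ≈ 5.000
  cycle 0 → 1 → 0: weight = 9, length = 2, mean = 9/2 ≈ 4.500
  cycle 1 → 0 → 1: weight = 9, length = 2, mean = 9/2 ≈ 4.500
Minimum mean = 2.000, attained e.g. along the cycle 0 → 0 with weight 2 and length 1. So λ(A) = 2/1 = 2.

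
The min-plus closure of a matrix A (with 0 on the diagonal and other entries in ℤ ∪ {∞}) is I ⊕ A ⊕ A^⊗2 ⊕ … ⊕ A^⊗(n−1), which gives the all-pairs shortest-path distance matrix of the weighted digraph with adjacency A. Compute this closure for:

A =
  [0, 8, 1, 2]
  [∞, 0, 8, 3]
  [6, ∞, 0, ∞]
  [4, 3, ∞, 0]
Closure =
  [0, 5, 1, 2]
  [7, 0, 8, 3]
  [6, 11, 0, 8]
  [4, 3, 5, 0]

This is the Floyd-Warshall all-pairs shortest-path computation. For each intermediate vertex k = 0, 1, …, 3, update dist[i][j] ← min(dist[i][j], dist[i][k] + dist[k][j]). The final matrix gives, for each (i, j), the minimum total weight of any directed path from i to j (possibly empty when i = j).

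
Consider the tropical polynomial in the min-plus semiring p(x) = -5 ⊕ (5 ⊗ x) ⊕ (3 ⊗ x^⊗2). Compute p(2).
p(2) = -5

A tropical monomial a ⊗ x^⊗i evaluates to a + i · x. Evaluating each term at x = 2:
  Term 0 contributes -5 + 0 · 2 = -5
  Term 1 contributes 5 + 1 · 2 = 7
  Term 2 contributes 3 + 2 · 2 = 7
p(2) = ⊕ of these = min[-5, 7, 7] = -5.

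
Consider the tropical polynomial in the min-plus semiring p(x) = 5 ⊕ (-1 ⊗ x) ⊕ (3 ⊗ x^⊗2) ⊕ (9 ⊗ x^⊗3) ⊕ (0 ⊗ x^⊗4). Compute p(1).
p(1) = 0

A tropical monomial a ⊗ x^⊗i evaluates to a + i · x. Evaluating each term at x = 1:
  Term 0 contributes 5 + 0 · 1 = 5
  Term 1 contributes -1 + 1 · 1 = 0
  Term 2 contributes 3 + 2 · 1 = 5
  Term 3 contributes 9 + 3 · 1 = 12
  Term 4 contributes 0 + 4 · 1 = 4
p(1) = ⊕ of these = min[5, 0, 5, 12, 4] = 0.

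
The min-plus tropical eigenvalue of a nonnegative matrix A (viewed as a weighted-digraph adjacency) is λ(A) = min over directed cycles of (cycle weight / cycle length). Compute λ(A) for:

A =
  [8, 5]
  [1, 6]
λ(A) = 3

Enumerate directed cycles and compute their means (weight / length). Sample:
  cycle 0 → 0: weight = 8, length = 1, mean = 8/1 ≈ 8.000
  cycle 1 → 1: weight = 6, length = 1, mean = 6/1 ≈ 6.000
  cycle 0 → 1 → 0: weight = 6, length = 2, mean = 6/2 ≈ 3.000
  cycle 1 → 0 → 1: weight = 6, length = 2, mean = 6/2 ≈ 3.000
Minimum mean = 3.000, attained e.g. along the cycle 0 → 1 → 0 with weight 6 and length 2. So λ(A) = 6/2 = 3.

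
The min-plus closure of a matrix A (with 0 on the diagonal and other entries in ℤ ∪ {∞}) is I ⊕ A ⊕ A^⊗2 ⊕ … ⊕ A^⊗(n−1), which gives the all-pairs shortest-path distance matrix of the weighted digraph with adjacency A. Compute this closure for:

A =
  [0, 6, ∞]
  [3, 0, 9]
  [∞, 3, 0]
Closure =
  [0, 6, 15]
  [3, 0, 9]
  [6, 3, 0]

This is the Floyd-Warshall all-pairs shortest-path computation. For each intermediate vertex k = 0, 1, …, 2, update dist[i][j] ← min(dist[i][j], dist[i][k] + dist[k][j]). The final matrix gives, for each (i, j), the minimum total weight of any directed path from i to j (possibly empty when i = j).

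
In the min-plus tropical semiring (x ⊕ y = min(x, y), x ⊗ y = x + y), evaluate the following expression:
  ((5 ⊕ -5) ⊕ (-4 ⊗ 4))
((5 ⊕ -5) ⊕ (-4 ⊗ 4)) = -5

Expand innermost to outermost. Recall ⊕ takes the minimum of its arguments and ⊗ takes their sum. Working out the expression ((5 ⊕ -5) ⊕ (-4 ⊗ 4)) gives -5.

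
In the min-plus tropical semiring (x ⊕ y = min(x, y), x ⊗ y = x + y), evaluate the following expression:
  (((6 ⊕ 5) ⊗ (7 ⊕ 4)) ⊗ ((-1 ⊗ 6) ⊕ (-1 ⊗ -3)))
(((6 ⊕ 5) ⊗ (7 ⊕ 4)) ⊗ ((-1 ⊗ 6) ⊕ (-1 ⊗ -3))) = 5

Expand innermost to outermost. Recall ⊕ takes the minimum of its arguments and ⊗ takes their sum. Working out the expression (((6 ⊕ 5) ⊗ (7 ⊕ 4)) ⊗ ((-1 ⊗ 6) ⊕ (-1 ⊗ -3))) gives 5.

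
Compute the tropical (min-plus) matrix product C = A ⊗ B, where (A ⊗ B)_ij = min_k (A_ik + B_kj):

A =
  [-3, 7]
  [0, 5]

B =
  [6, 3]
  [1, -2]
A ⊗ B =
  [3, 0]
  [6, 3]

Apply the min-plus product entry-by-entry:
  C[0][0] = min over k of (A[0][0] + B[0][0] = -3 + 6 = 3, A[0][1] + B[1][0] = 7 + 1 = 8) = 3 (attained at k = 0)
  C[0][1] = min over k of (A[0][0] + B[0][1] = -3 + 3 = 0, A[0][1] + B[1][1] = 7 + -2 = 5) = 0 (attained at k = 0)
  C[1][0] = min over k of (A[1][0] + B[0][0] = 0 + 6 = 6, A[1][1] + B[1][0] = 5 + 1 = 6) = 6 (attained at k = 0)
  C[1][1] = min over k of (A[1][0] + B[0][1] = 0 + 3 = 3, A[1][1] + B[1][1] = 5 + -2 = 3) = 3 (attained at k = 0)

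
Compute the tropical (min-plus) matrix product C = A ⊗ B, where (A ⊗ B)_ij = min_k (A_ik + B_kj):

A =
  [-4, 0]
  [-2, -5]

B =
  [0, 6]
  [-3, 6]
A ⊗ B =
  [-4, 2]
  [-8, 1]

Apply the min-plus product entry-by-entry:
  C[0][0] = min over k of (A[0][0] + B[0][0] = -4 + 0 = -4, A[0][1] + B[1][0] = 0 + -3 = -3) = -4 (attained at k = 0)
  C[0][1] = min over k of (A[0][0] + B[0][1] = -4 + 6 = 2, A[0][1] + B[1][1] = 0 + 6 = 6) = 2 (attained at k = 0)
  C[1][0] = min over k of (A[1][0] + B[0][0] = -2 + 0 = -2, A[1][1] + B[1][0] = -5 + -3 = -8) = -8 (attained at k = 1)
  C[1][1] = min over k of (A[1][0] + B[0][1] = -2 + 6 = 4, A[1][1] + B[1][1] = -5 + 6 = 1) = 1 (attained at k = 1)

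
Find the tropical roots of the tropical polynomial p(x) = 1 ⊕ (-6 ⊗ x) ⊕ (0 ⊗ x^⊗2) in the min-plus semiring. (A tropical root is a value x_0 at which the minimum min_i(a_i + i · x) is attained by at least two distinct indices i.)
Roots: {-6, 7}

Each tropical root is a break point of the lower envelope of the lines y = a_i + i · x (there are 3 lines, with slopes 0, 1, ..., 2). Only the lines that attain the minimum somewhere contribute to roots; other lines are dominated. Here the surviving (envelope) indices are i = 2, i = 1, i = 0.
Intersections between consecutive envelope lines give the roots: for adjacent envelope indices i < j the intersection is x = (a_i − a_j) / (j − i). Reading off the sorted break points: {-6, 7}.
Verification: at each break x_0, at least two indices attain the minimum of min_i(a_i + i · x_0).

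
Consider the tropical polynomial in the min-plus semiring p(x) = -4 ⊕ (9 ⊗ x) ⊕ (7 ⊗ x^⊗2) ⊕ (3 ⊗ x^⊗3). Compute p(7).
p(7) = -4

A tropical monomial a ⊗ x^⊗i evaluates to a + i · x. Evaluating each term at x = 7:
  Term 0 contributes -4 + 0 · 7 = -4
  Term 1 contributes 9 + 1 · 7 = 16
  Term 2 contributes 7 + 2 · 7 = 21
  Term 3 contributes 3 + 3 · 7 = 24
p(7) = ⊕ of these = min[-4, 16, 21, 24] = -4.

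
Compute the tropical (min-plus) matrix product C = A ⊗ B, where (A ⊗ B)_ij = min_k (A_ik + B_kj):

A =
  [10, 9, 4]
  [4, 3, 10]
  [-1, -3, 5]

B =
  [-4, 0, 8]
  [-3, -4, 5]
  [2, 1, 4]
A ⊗ B =
  [6, 5, 8]
  [0, -1, 8]
  [-6, -7, 2]

Apply the min-plus product entry-by-entry:
  C[0][0] = min over k of (A[0][0] + B[0][0] = 10 + -4 = 6, A[0][1] + B[1][0] = 9 + -3 = 6, A[0][2] + B[2][0] = 4 + 2 = 6) = 6 (attained at k = 0)
  C[0][1] = min over k of (A[0][0] + B[0][1] = 10 + 0 = 10, A[0][1] + B[1][1] = 9 + -4 = 5, A[0][2] + B[2][1] = 4 + 1 = 5) = 5 (attained at k = 1)
  C[0][2] = min over k of (A[0][0] + B[0][2] = 10 + 8 = 18, A[0][1] + B[1][2] = 9 + 5 = 14, A[0][2] + B[2][2] = 4 + 4 = 8) = 8 (attained at k = 2)
  C[1][0] = min over k of (A[1][0] + B[0][0] = 4 + -4 = 0, A[1][1] + B[1][0] = 3 + -3 = 0, A[1][2] + B[2][0] = 10 + 2 = 12) = 0 (attained at k = 0)
  C[1][1] = min over k of (A[1][0] + B[0][1] = 4 + 0 = 4, A[1][1] + B[1][1] = 3 + -4 = -1, A[1][2] + B[2][1] = 10 + 1 = 11) = -1 (attained at k = 1)
  C[1][2] = min over k of (A[1][0] + B[0][2] = 4 + 8 = 12, A[1][1] + B[1][2] = 3 + 5 = 8, A[1][2] + B[2][2] = 10 + 4 = 14) = 8 (attained at k = 1)
  C[2][0] = min over k of (A[2][0] + B[0][0] = -1 + -4 = -5, A[2][1] + B[1][0] = -3 + -3 = -6, A[2][2] + B[2][0] = 5 + 2 = 7) = -6 (attained at k = 1)
  C[2][1] = min over k of (A[2][0] + B[0][1] = -1 + 0 = -1, A[2][1] + B[1][1] = -3 + -4 = -7, A[2][2] + B[2][1] = 5 + 1 = 6) = -7 (attained at k = 1)
  C[2][2] = min over k of (A[2][0] + B[0][2] = -1 + 8 = 7, A[2][1] + B[1][2] = -3 + 5 = 2, A[2][2] + B[2][2] = 5 + 4 = 9) = 2 (attained at k = 1)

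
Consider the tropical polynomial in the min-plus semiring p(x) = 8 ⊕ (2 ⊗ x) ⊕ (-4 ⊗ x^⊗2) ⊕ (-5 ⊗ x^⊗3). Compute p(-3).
p(-3) = -14

A tropical monomial a ⊗ x^⊗i evaluates to a + i · x. Evaluating each term at x = -3:
  Term 0 contributes 8 + 0 · -3 = 8
  Term 1 contributes 2 + 1 · -3 = -1
  Term 2 contributes -4 + 2 · -3 = -10
  Term 3 contributes -5 + 3 · -3 = -14
p(-3) = ⊕ of these = min[8, -1, -10, -14] = -14.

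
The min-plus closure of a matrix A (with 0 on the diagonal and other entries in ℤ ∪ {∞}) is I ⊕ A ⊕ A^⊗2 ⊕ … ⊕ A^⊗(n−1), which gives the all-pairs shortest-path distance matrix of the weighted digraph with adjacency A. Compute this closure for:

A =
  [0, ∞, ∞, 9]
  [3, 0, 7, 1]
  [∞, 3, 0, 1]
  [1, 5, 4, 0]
Closure =
  [0, 14, 13, 9]
  [2, 0, 5, 1]
  [2, 3, 0, 1]
  [1, 5, 4, 0]

This is the Floyd-Warshall all-pairs shortest-path computation. For each intermediate vertex k = 0, 1, …, 3, update dist[i][j] ← min(dist[i][j], dist[i][k] + dist[k][j]). The final matrix gives, for each (i, j), the minimum total weight of any directed path from i to j (possibly empty when i = j).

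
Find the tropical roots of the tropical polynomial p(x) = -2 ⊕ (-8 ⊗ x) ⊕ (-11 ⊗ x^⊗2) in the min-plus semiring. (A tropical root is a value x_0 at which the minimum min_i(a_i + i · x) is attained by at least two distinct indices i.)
Roots: {3, 6}

Each tropical root is a break point of the lower envelope of the lines y = a_i + i · x (there are 3 lines, with slopes 0, 1, ..., 2). Only the lines that attain the minimum somewhere contribute to roots; other lines are dominated. Here the surviving (envelope) indices are i = 2, i = 1, i = 0.
Intersections between consecutive envelope lines give the roots: for adjacent envelope indices i < j the intersection is x = (a_i − a_j) / (j − i). Reading off the sorted break points: {3, 6}.
Verification: at each break x_0, at least two indices attain the minimum of min_i(a_i + i · x_0).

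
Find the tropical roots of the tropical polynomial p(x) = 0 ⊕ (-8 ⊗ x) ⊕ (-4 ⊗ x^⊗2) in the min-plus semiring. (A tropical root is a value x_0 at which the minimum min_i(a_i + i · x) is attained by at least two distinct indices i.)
Roots: {-4, 8}

Each tropical root is a break point of the lower envelope of the lines y = a_i + i · x (there are 3 lines, with slopes 0, 1, ..., 2). Only the lines that attain the minimum somewhere contribute to roots; other lines are dominated. Here the surviving (envelope) indices are i = 2, i = 1, i = 0.
Intersections between consecutive envelope lines give the roots: for adjacent envelope indices i < j the intersection is x = (a_i − a_j) / (j − i). Reading off the sorted break points: {-4, 8}.
Verification: at each break x_0, at least two indices attain the minimum of min_i(a_i + i · x_0).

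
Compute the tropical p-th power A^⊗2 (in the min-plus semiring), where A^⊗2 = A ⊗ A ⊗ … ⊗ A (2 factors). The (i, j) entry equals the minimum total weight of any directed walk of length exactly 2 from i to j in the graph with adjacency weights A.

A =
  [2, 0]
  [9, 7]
A^⊗2 =
  [4, 2]
  [11, 9]

Each entry (A^⊗2)_ij equals the minimum over all length-2 walks i = v_0 → v_1 → … → v_2 = j of Σ_t A[v_t][v_{t+1}]. For example, for (i, j) = (0, 1) we minimise over 2 possible intermediate vertex sequences; the minimum is 2, attained along the walk 0 → 0 → 1.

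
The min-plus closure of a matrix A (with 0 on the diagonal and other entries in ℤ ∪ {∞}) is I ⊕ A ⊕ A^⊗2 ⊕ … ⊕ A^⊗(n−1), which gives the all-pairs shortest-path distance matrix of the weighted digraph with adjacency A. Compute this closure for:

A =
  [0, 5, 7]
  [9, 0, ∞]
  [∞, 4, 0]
Closure =
  [0, 5, 7]
  [9, 0, 16]
  [13, 4, 0]

This is the Floyd-Warshall all-pairs shortest-path computation. For each intermediate vertex k = 0, 1, …, 2, update dist[i][j] ← min(dist[i][j], dist[i][k] + dist[k][j]). The final matrix gives, for each (i, j), the minimum total weight of any directed path from i to j (possibly empty when i = j).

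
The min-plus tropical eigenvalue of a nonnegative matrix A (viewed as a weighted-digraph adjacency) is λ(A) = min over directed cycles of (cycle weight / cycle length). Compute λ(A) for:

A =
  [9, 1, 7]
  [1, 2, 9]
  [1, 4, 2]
λ(A) = 1

Enumerate directed cycles and compute their means (weight / length). Sample:
  cycle 0 → 0: weight = 9, length = 1, mean = 9/1 ≈ 9.000
  cycle 1 → 1: weight = 2, length = 1, mean = 2/1 ≈ 2.000
  cycle 2 → 2: weight = 2, length = 1, mean = 2/1 ≈ 2.000
  cycle 0 → 1 → 0: weight = 2, length = 2, mean = 2/2 ≈ 1.000
  cycle 0 → 2 → 0: weight = 8, length = 2, mean = 8/2 ≈ 4.000
  cycle 1 → 0 → 1: weight = 2, length = 2, mean = 2/2 ≈ 1.000
Minimum mean = 1.000, attained e.g. along the cycle 0 → 1 → 0 with weight 2 and length 2. So λ(A) = 2/2 = 1.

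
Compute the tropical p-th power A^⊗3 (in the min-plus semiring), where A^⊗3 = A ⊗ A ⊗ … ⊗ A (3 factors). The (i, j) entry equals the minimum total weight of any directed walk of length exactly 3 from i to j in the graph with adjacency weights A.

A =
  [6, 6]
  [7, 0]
A^⊗3 =
  [13, 6]
  [7, 0]

Each entry (A^⊗3)_ij equals the minimum over all length-3 walks i = v_0 → v_1 → … → v_3 = j of Σ_t A[v_t][v_{t+1}]. For example, for (i, j) = (0, 1) we minimise over 4 possible intermediate vertex sequences; the minimum is 6, attained along the walk 0 → 1 → 1 → 1.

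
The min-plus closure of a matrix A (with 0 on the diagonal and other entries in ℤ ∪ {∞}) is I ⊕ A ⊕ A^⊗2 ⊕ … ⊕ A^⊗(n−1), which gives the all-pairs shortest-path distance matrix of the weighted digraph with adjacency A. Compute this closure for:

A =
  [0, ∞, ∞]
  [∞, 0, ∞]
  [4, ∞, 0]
Closure =
  [0, ∞, ∞]
  [∞, 0, ∞]
  [4, ∞, 0]

This is the Floyd-Warshall all-pairs shortest-path computation. For each intermediate vertex k = 0, 1, …, 2, update dist[i][j] ← min(dist[i][j], dist[i][k] + dist[k][j]). The final matrix gives, for each (i, j), the minimum total weight of any directed path from i to j (possibly empty when i = j).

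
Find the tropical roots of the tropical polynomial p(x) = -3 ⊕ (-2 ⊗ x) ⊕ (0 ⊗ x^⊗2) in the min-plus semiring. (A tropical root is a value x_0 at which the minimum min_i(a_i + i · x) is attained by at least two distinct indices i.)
Roots: {-2, -1}

Each tropical root is a break point of the lower envelope of the lines y = a_i + i · x (there are 3 lines, with slopes 0, 1, ..., 2). Only the lines that attain the minimum somewhere contribute to roots; other lines are dominated. Here the surviving (envelope) indices are i = 2, i = 1, i = 0.
Intersections between consecutive envelope lines give the roots: for adjacent envelope indices i < j the intersection is x = (a_i − a_j) / (j − i). Reading off the sorted break points: {-2, -1}.
Verification: at each break x_0, at least two indices attain the minimum of min_i(a_i + i · x_0).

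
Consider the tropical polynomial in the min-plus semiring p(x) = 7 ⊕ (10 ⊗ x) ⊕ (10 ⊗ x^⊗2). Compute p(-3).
p(-3) = 4

A tropical monomial a ⊗ x^⊗i evaluates to a + i · x. Evaluating each term at x = -3:
  Term 0 contributes 7 + 0 · -3 = 7
  Term 1 contributes 10 + 1 · -3 = 7
  Term 2 contributes 10 + 2 · -3 = 4
p(-3) = ⊕ of these = min[7, 7, 4] = 4.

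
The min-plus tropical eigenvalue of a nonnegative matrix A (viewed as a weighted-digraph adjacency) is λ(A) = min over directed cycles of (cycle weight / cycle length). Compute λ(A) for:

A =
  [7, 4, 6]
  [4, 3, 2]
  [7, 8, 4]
λ(A) = 3

Enumerate directed cycles and compute their means (weight / length). Sample:
  cycle 0 → 0: weight = 7, length = 1, mean = 7/1 ≈ 7.000
  cycle 1 → 1: weight = 3, length = 1, mean = 3/1 ≈ 3.000
  cycle 2 → 2: weight = 4, length = 1, mean = 4/1 ≈ 4.000
  cycle 0 → 1 → 0: weight = 8, length = 2, mean = 8/2 ≈ 4.000
  cycle 0 → 2 → 0: weight = 13, length = 2, mean = 13/2 ≈ 6.500
  cycle 1 → 0 → 1: weight = 8, length = 2, mean = 8/2 ≈ 4.000
Minimum mean = 3.000, attained e.g. along the cycle 1 → 1 with weight 3 and length 1. So λ(A) = 3/1 = 3.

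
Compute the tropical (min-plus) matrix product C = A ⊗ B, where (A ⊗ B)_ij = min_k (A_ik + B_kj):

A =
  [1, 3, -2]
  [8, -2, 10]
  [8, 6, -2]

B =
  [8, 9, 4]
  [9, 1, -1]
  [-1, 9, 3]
A ⊗ B =
  [-3, 4, 1]
  [7, -1, -3]
  [-3, 7, 1]

Apply the min-plus product entry-by-entry:
  C[0][0] = min over k of (A[0][0] + B[0][0] = 1 + 8 = 9, A[0][1] + B[1][0] = 3 + 9 = 12, A[0][2] + B[2][0] = -2 + -1 = -3) = -3 (attained at k = 2)
  C[0][1] = min over k of (A[0][0] + B[0][1] = 1 + 9 = 10, A[0][1] + B[1][1] = 3 + 1 = 4, A[0][2] + B[2][1] = -2 + 9 = 7) = 4 (attained at k = 1)
  C[0][2] = min over k of (A[0][0] + B[0][2] = 1 + 4 = 5, A[0][1] + B[1][2] = 3 + -1 = 2, A[0][2] + B[2][2] = -2 + 3 = 1) = 1 (attained at k = 2)
  C[1][0] = min over k of (A[1][0] + B[0][0] = 8 + 8 = 16, A[1][1] + B[1][0] = -2 + 9 = 7, A[1][2] + B[2][0] = 10 + -1 = 9) = 7 (attained at k = 1)
  C[1][1] = min over k of (A[1][0] + B[0][1] = 8 + 9 = 17, A[1][1] + B[1][1] = -2 + 1 = -1, A[1][2] + B[2][1] = 10 + 9 = 19) = -1 (attained at k = 1)
  C[1][2] = min over k of (A[1][0] + B[0][2] = 8 + 4 = 12, A[1][1] + B[1][2] = -2 + -1 = -3, A[1][2] + B[2][2] = 10 + 3 = 13) = -3 (attained at k = 1)
  C[2][0] = min over k of (A[2][0] + B[0][0] = 8 + 8 = 16, A[2][1] + B[1][0] = 6 + 9 = 15, A[2][2] + B[2][0] = -2 + -1 = -3) = -3 (attained at k = 2)
  C[2][1] = min over k of (A[2][0] + B[0][1] = 8 + 9 = 17, A[2][1] + B[1][1] = 6 + 1 = 7, A[2][2] + B[2][1] = -2 + 9 = 7) = 7 (attained at k = 1)
  C[2][2] = min over k of (A[2][0] + B[0][2] = 8 + 4 = 12, A[2][1] + B[1][2] = 6 + -1 = 5, A[2][2] + B[2][2] = -2 + 3 = 1) = 1 (attained at k = 2)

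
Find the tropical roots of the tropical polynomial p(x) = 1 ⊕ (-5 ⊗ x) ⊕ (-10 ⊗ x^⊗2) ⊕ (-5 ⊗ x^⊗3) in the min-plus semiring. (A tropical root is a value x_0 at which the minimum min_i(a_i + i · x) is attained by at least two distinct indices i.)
Roots: {-5, 5, 6}

Each tropical root is a break point of the lower envelope of the lines y = a_i + i · x (there are 4 lines, with slopes 0, 1, ..., 3). Only the lines that attain the minimum somewhere contribute to roots; other lines are dominated. Here the surviving (envelope) indices are i = 3, i = 2, i = 1, i = 0.
Intersections between consecutive envelope lines give the roots: for adjacent envelope indices i < j the intersection is x = (a_i − a_j) / (j − i). Reading off the sorted break points: {-5, 5, 6}.
Verification: at each break x_0, at least two indices attain the minimum of min_i(a_i + i · x_0).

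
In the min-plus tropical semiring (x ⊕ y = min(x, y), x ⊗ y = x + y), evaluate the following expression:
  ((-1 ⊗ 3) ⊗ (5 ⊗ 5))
((-1 ⊗ 3) ⊗ (5 ⊗ 5)) = 12

Expand innermost to outermost. Recall ⊕ takes the minimum of its arguments and ⊗ takes their sum. Working out the expression ((-1 ⊗ 3) ⊗ (5 ⊗ 5)) gives 12.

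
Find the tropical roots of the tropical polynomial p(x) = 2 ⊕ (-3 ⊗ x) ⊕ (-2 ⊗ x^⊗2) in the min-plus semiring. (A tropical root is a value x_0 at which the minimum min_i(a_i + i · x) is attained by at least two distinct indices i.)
Roots: {-1, 5}

Each tropical root is a break point of the lower envelope of the lines y = a_i + i · x (there are 3 lines, with slopes 0, 1, ..., 2). Only the lines that attain the minimum somewhere contribute to roots; other lines are dominated. Here the surviving (envelope) indices are i = 2, i = 1, i = 0.
Intersections between consecutive envelope lines give the roots: for adjacent envelope indices i < j the intersection is x = (a_i − a_j) / (j − i). Reading off the sorted break points: {-1, 5}.
Verification: at each break x_0, at least two indices attain the minimum of min_i(a_i + i · x_0).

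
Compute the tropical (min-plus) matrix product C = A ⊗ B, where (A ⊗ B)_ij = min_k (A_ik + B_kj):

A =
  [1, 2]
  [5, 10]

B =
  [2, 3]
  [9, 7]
A ⊗ B =
  [3, 4]
  [7, 8]

Apply the min-plus product entry-by-entry:
  C[0][0] = min over k of (A[0][0] + B[0][0] = 1 + 2 = 3, A[0][1] + B[1][0] = 2 + 9 = 11) = 3 (attained at k = 0)
  C[0][1] = min over k of (A[0][0] + B[0][1] = 1 + 3 = 4, A[0][1] + B[1][1] = 2 + 7 = 9) = 4 (attained at k = 0)
  C[1][0] = min over k of (A[1][0] + B[0][0] = 5 + 2 = 7, A[1][1] + B[1][0] = 10 + 9 = 19) = 7 (attained at k = 0)
  C[1][1] = min over k of (A[1][0] + B[0][1] = 5 + 3 = 8, A[1][1] + B[1][1] = 10 + 7 = 17) = 8 (attained at k = 0)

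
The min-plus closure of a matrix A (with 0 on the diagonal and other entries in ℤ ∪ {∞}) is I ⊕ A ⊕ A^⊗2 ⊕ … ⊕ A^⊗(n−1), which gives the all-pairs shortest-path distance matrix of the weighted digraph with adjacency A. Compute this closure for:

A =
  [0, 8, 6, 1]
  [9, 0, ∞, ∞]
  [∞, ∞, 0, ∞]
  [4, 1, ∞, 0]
Closure =
  [0, 2, 6, 1]
  [9, 0, 15, 10]
  [∞, ∞, 0, ∞]
  [4, 1, 10, 0]

This is the Floyd-Warshall all-pairs shortest-path computation. For each intermediate vertex k = 0, 1, …, 3, update dist[i][j] ← min(dist[i][j], dist[i][k] + dist[k][j]). The final matrix gives, for each (i, j), the minimum total weight of any directed path from i to j (possibly empty when i = j).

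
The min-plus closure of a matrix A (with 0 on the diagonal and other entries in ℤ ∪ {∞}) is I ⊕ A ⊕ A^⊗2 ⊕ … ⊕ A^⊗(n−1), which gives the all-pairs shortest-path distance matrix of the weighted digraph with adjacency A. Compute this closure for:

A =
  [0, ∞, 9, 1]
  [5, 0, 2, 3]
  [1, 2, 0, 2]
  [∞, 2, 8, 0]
Closure =
  [0, 3, 5, 1]
  [3, 0, 2, 3]
  [1, 2, 0, 2]
  [5, 2, 4, 0]

This is the Floyd-Warshall all-pairs shortest-path computation. For each intermediate vertex k = 0, 1, …, 3, update dist[i][j] ← min(dist[i][j], dist[i][k] + dist[k][j]). The final matrix gives, for each (i, j), the minimum total weight of any directed path from i to j (possibly empty when i = j).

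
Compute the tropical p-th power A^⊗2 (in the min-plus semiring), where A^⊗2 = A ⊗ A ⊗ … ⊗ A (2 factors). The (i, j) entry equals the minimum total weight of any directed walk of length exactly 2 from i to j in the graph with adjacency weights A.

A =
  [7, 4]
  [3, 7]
A^⊗2 =
  [7, 11]
  [10, 7]

Each entry (A^⊗2)_ij equals the minimum over all length-2 walks i = v_0 → v_1 → … → v_2 = j of Σ_t A[v_t][v_{t+1}]. For example, for (i, j) = (0, 1) we minimise over 2 possible intermediate vertex sequences; the minimum is 11, attained along the walk 0 → 0 → 1.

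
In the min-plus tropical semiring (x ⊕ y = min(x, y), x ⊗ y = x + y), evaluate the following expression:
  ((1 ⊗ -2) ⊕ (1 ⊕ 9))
((1 ⊗ -2) ⊕ (1 ⊕ 9)) = -1

Expand innermost to outermost. Recall ⊕ takes the minimum of its arguments and ⊗ takes their sum. Working out the expression ((1 ⊗ -2) ⊕ (1 ⊕ 9)) gives -1.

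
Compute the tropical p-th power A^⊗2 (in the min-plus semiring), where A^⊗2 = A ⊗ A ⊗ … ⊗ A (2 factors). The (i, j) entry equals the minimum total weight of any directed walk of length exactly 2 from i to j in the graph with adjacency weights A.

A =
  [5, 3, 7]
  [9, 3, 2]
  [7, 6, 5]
A^⊗2 =
  [10, 6, 5]
  [9, 6, 5]
  [12, 9, 8]

Each entry (A^⊗2)_ij equals the minimum over all length-2 walks i = v_0 → v_1 → … → v_2 = j of Σ_t A[v_t][v_{t+1}]. For example, for (i, j) = (0, 2) we minimise over 3 possible intermediate vertex sequences; the minimum is 5, attained along the walk 0 → 1 → 2.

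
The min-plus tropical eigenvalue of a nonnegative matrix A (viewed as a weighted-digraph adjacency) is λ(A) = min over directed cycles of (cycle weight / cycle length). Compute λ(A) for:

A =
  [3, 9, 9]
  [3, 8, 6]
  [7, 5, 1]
λ(A) = 1

Enumerate directed cycles and compute their means (weight / length). Sample:
  cycle 0 → 0: weight = 3, length = 1, mean = 3/1 ≈ 3.000
  cycle 1 → 1: weight = 8, length = 1, mean = 8/1 ≈ 8.000
  cycle 2 → 2: weight = 1, length = 1, mean = 1/1 ≈ 1.000
  cycle 0 → 1 → 0: weight = 12, length = 2, mean = 12/2 ≈ 6.000
  cycle 0 → 2 → 0: weight = 16, length = 2, mean = 16/2 ≈ 8.000
  cycle 1 → 0 → 1: weight = 12, length = 2, mean = 12/2 ≈ 6.000
Minimum mean = 1.000, attained e.g. along the cycle 2 → 2 with weight 1 and length 1. So λ(A) = 1/1 = 1.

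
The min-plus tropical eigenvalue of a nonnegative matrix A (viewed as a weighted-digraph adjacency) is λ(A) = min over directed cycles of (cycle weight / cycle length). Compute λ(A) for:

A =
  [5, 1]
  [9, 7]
λ(A) = 5

Enumerate directed cycles and compute their means (weight / length). Sample:
  cycle 0 → 0: weight = 5, length = 1, mean = 5/1 ≈ 5.000
  cycle 1 → 1: weight = 7, length = 1, mean = 7/1 ≈ 7.000
  cycle 0 → 1 → 0: weight = 10, length = 2, mean = 10/2 ≈ 5.000
  cycle 1 → 0 → 1: weight = 10, length = 2, mean = 10/2 ≈ 5.000
Minimum mean = 5.000, attained e.g. along the cycle 0 → 0 with weight 5 and length 1. So λ(A) = 5/1 = 5.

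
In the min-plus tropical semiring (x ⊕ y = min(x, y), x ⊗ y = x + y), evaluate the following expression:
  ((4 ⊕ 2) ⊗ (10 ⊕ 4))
((4 ⊕ 2) ⊗ (10 ⊕ 4)) = 6

Expand innermost to outermost. Recall ⊕ takes the minimum of its arguments and ⊗ takes their sum. Working out the expression ((4 ⊕ 2) ⊗ (10 ⊕ 4)) gives 6.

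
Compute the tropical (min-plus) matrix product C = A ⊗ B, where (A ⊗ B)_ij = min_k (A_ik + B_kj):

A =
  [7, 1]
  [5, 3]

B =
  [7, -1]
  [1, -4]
A ⊗ B =
  [2, -3]
  [4, -1]

Apply the min-plus product entry-by-entry:
  C[0][0] = min over k of (A[0][0] + B[0][0] = 7 + 7 = 14, A[0][1] + B[1][0] = 1 + 1 = 2) = 2 (attained at k = 1)
  C[0][1] = min over k of (A[0][0] + B[0][1] = 7 + -1 = 6, A[0][1] + B[1][1] = 1 + -4 = -3) = -3 (attained at k = 1)
  C[1][0] = min over k of (A[1][0] + B[0][0] = 5 + 7 = 12, A[1][1] + B[1][0] = 3 + 1 = 4) = 4 (attained at k = 1)
  C[1][1] = min over k of (A[1][0] + B[0][1] = 5 + -1 = 4, A[1][1] + B[1][1] = 3 + -4 = -1) = -1 (attained at k = 1)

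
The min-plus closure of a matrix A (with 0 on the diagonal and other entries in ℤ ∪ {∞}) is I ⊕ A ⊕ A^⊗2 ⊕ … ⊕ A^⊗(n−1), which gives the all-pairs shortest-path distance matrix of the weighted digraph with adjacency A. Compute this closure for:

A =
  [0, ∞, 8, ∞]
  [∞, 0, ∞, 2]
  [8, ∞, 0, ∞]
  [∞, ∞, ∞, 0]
Closure =
  [0, ∞, 8, ∞]
  [∞, 0, ∞, 2]
  [8, ∞, 0, ∞]
  [∞, ∞, ∞, 0]

This is the Floyd-Warshall all-pairs shortest-path computation. For each intermediate vertex k = 0, 1, …, 3, update dist[i][j] ← min(dist[i][j], dist[i][k] + dist[k][j]). The final matrix gives, for each (i, j), the minimum total weight of any directed path from i to j (possibly empty when i = j).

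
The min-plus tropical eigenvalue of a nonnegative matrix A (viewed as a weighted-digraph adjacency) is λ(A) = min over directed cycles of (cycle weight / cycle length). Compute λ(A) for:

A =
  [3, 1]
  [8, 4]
λ(A) = 3

Enumerate directed cycles and compute their means (weight / length). Sample:
  cycle 0 → 0: weight = 3, length = 1, mean = 3/1 ≈ 3.000
  cycle 1 → 1: weight = 4, length = 1, mean = 4/1 ≈ 4.000
  cycle 0 → 1 → 0: weight = 9, length = 2, mean = 9/2 ≈ 4.500
  cycle 1 → 0 → 1: weight = 9, length = 2, mean = 9/2 ≈ 4.500
Minimum mean = 3.000, attained e.g. along the cycle 0 → 0 with weight 3 and length 1. So λ(A) = 3/1 = 3.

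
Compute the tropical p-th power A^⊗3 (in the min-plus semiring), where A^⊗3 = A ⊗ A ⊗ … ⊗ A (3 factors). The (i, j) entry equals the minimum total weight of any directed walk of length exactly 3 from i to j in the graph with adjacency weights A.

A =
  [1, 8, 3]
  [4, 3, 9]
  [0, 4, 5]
A^⊗3 =
  [3, 8, 5]
  [6, 9, 8]
  [2, 7, 4]

Each entry (A^⊗3)_ij equals the minimum over all length-3 walks i = v_0 → v_1 → … → v_3 = j of Σ_t A[v_t][v_{t+1}]. For example, for (i, j) = (0, 2) we minimise over 9 possible intermediate vertex sequences; the minimum is 5, attained along the walk 0 → 0 → 0 → 2.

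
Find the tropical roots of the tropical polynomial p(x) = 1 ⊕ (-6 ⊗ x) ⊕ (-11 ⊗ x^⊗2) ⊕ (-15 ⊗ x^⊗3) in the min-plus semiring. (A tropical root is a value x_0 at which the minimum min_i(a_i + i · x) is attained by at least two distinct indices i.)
Roots: {4, 5, 7}

Each tropical root is a break point of the lower envelope of the lines y = a_i + i · x (there are 4 lines, with slopes 0, 1, ..., 3). Only the lines that attain the minimum somewhere contribute to roots; other lines are dominated. Here the surviving (envelope) indices are i = 3, i = 2, i = 1, i = 0.
Intersections between consecutive envelope lines give the roots: for adjacent envelope indices i < j the intersection is x = (a_i − a_j) / (j − i). Reading off the sorted break points: {4, 5, 7}.
Verification: at each break x_0, at least two indices attain the minimum of min_i(a_i + i · x_0).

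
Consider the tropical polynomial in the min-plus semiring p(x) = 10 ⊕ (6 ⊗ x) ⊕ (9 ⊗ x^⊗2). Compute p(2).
p(2) = 8

A tropical monomial a ⊗ x^⊗i evaluates to a + i · x. Evaluating each term at x = 2:
  Term 0 contributes 10 + 0 · 2 = 10
  Term 1 contributes 6 + 1 · 2 = 8
  Term 2 contributes 9 + 2 · 2 = 13
p(2) = ⊕ of these = min[10, 8, 13] = 8.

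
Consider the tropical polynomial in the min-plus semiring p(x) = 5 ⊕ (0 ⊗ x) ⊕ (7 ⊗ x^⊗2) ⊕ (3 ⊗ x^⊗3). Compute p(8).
p(8) = 5

A tropical monomial a ⊗ x^⊗i evaluates to a + i · x. Evaluating each term at x = 8:
  Term 0 contributes 5 + 0 · 8 = 5
  Term 1 contributes 0 + 1 · 8 = 8
  Term 2 contributes 7 + 2 · 8 = 23
  Term 3 contributes 3 + 3 · 8 = 27
p(8) = ⊕ of these = min[5, 8, 23, 27] = 5.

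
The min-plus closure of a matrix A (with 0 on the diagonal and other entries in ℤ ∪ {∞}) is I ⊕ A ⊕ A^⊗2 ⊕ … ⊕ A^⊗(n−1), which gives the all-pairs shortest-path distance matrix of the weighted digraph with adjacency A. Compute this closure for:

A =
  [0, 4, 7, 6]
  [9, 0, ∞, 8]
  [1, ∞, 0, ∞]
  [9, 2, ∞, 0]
Closure =
  [0, 4, 7, 6]
  [9, 0, 16, 8]
  [1, 5, 0, 7]
  [9, 2, 16, 0]

This is the Floyd-Warshall all-pairs shortest-path computation. For each intermediate vertex k = 0, 1, …, 3, update dist[i][j] ← min(dist[i][j], dist[i][k] + dist[k][j]). The final matrix gives, for each (i, j), the minimum total weight of any directed path from i to j (possibly empty when i = j).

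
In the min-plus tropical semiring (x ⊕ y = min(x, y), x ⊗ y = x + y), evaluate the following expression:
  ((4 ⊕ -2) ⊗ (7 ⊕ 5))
((4 ⊕ -2) ⊗ (7 ⊕ 5)) = 3

Expand innermost to outermost. Recall ⊕ takes the minimum of its arguments and ⊗ takes their sum. Working out the expression ((4 ⊕ -2) ⊗ (7 ⊕ 5)) gives 3.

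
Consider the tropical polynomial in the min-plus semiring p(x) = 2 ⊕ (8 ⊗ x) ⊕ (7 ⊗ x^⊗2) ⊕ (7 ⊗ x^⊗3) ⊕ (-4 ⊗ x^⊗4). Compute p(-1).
p(-1) = -8

A tropical monomial a ⊗ x^⊗i evaluates to a + i · x. Evaluating each term at x = -1:
  Term 0 contributes 2 + 0 · -1 = 2
  Term 1 contributes 8 + 1 · -1 = 7
  Term 2 contributes 7 + 2 · -1 = 5
  Term 3 contributes 7 + 3 · -1 = 4
  Term 4 contributes -4 + 4 · -1 = -8
p(-1) = ⊕ of these = min[2, 7, 5, 4, -8] = -8.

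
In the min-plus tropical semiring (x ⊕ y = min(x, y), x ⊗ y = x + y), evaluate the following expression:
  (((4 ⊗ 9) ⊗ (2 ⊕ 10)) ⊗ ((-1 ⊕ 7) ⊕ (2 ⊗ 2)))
(((4 ⊗ 9) ⊗ (2 ⊕ 10)) ⊗ ((-1 ⊕ 7) ⊕ (2 ⊗ 2))) = 14

Expand innermost to outermost. Recall ⊕ takes the minimum of its arguments and ⊗ takes their sum. Working out the expression (((4 ⊗ 9) ⊗ (2 ⊕ 10)) ⊗ ((-1 ⊕ 7) ⊕ (2 ⊗ 2))) gives 14.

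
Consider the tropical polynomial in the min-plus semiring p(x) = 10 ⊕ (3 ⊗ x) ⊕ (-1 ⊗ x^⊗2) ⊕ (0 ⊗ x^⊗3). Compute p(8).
p(8) = 10

A tropical monomial a ⊗ x^⊗i evaluates to a + i · x. Evaluating each term at x = 8:
  Term 0 contributes 10 + 0 · 8 = 10
  Term 1 contributes 3 + 1 · 8 = 11
  Term 2 contributes -1 + 2 · 8 = 15
  Term 3 contributes 0 + 3 · 8 = 24
p(8) = ⊕ of these = min[10, 11, 15, 24] = 10.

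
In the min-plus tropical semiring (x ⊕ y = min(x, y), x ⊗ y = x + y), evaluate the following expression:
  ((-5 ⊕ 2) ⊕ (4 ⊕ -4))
((-5 ⊕ 2) ⊕ (4 ⊕ -4)) = -5

Expand innermost to outermost. Recall ⊕ takes the minimum of its arguments and ⊗ takes their sum. Working out the expression ((-5 ⊕ 2) ⊕ (4 ⊕ -4)) gives -5.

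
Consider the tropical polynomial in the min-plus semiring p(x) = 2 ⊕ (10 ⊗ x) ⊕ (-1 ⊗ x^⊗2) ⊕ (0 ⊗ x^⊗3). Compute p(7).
p(7) = 2

A tropical monomial a ⊗ x^⊗i evaluates to a + i · x. Evaluating each term at x = 7:
  Term 0 contributes 2 + 0 · 7 = 2
  Term 1 contributes 10 + 1 · 7 = 17
  Term 2 contributes -1 + 2 · 7 = 13
  Term 3 contributes 0 + 3 · 7 = 21
p(7) = ⊕ of these = min[2, 17, 13, 21] = 2.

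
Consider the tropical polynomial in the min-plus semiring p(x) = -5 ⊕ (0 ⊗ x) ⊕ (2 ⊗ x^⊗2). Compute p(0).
p(0) = -5

A tropical monomial a ⊗ x^⊗i evaluates to a + i · x. Evaluating each term at x = 0:
  Term 0 contributes -5 + 0 · 0 = -5
  Term 1 contributes 0 + 1 · 0 = 0
  Term 2 contributes 2 + 2 · 0 = 2
p(0) = ⊕ of these = min[-5, 0, 2] = -5.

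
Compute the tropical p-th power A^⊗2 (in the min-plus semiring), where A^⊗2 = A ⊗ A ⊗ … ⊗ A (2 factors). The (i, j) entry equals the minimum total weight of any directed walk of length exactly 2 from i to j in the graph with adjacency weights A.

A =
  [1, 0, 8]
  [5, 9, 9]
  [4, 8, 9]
A^⊗2 =
  [2, 1, 9]
  [6, 5, 13]
  [5, 4, 12]

Each entry (A^⊗2)_ij equals the minimum over all length-2 walks i = v_0 → v_1 → … → v_2 = j of Σ_t A[v_t][v_{t+1}]. For example, for (i, j) = (0, 2) we minimise over 3 possible intermediate vertex sequences; the minimum is 9, attained along the walk 0 → 0 → 2.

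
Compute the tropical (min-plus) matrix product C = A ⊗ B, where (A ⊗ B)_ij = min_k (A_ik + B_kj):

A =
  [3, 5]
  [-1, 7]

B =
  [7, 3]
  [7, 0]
A ⊗ B =
  [10, 5]
  [6, 2]

Apply the min-plus product entry-by-entry:
  C[0][0] = min over k of (A[0][0] + B[0][0] = 3 + 7 = 10, A[0][1] + B[1][0] = 5 + 7 = 12) = 10 (attained at k = 0)
  C[0][1] = min over k of (A[0][0] + B[0][1] = 3 + 3 = 6, A[0][1] + B[1][1] = 5 + 0 = 5) = 5 (attained at k = 1)
  C[1][0] = min over k of (A[1][0] + B[0][0] = -1 + 7 = 6, A[1][1] + B[1][0] = 7 + 7 = 14) = 6 (attained at k = 0)
  C[1][1] = min over k of (A[1][0] + B[0][1] = -1 + 3 = 2, A[1][1] + B[1][1] = 7 + 0 = 7) = 2 (attained at k = 0)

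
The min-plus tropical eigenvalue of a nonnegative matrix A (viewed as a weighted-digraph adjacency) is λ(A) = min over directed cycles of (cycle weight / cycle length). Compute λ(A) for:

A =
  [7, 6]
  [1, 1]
λ(A) = 1

Enumerate directed cycles and compute their means (weight / length). Sample:
  cycle 0 → 0: weight = 7, length = 1, mean = 7/1 ≈ 7.000
  cycle 1 → 1: weight = 1, length = 1, mean = 1/1 ≈ 1.000
  cycle 0 → 1 → 0: weight = 7, length = 2, mean = 7/2 ≈ 3.500
  cycle 1 → 0 → 1: weight = 7, length = 2, mean = 7/2 ≈ 3.500
Minimum mean = 1.000, attained e.g. along the cycle 1 → 1 with weight 1 and length 1. So λ(A) = 1/1 = 1.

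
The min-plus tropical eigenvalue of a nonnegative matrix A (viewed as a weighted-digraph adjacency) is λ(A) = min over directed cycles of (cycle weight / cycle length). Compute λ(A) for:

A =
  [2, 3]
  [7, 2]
λ(A) = 2

Enumerate directed cycles and compute their means (weight / length). Sample:
  cycle 0 → 0: weight = 2, length = 1, mean = 2/1 ≈ 2.000
  cycle 1 → 1: weight = 2, length = 1, mean = 2/1 ≈ 2.000
  cycle 0 → 1 → 0: weight = 10, length = 2, mean = 10/2 ≈ 5.000
  cycle 1 → 0 → 1: weight = 10, length = 2, mean = 10/2 ≈ 5.000
Minimum mean = 2.000, attained e.g. along the cycle 0 → 0 with weight 2 and length 1. So λ(A) = 2/1 = 2.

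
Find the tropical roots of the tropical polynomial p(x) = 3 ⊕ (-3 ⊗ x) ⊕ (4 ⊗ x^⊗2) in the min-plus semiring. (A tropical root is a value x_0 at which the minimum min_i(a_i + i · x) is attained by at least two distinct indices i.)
Roots: {-7, 6}

Each tropical root is a break point of the lower envelope of the lines y = a_i + i · x (there are 3 lines, with slopes 0, 1, ..., 2). Only the lines that attain the minimum somewhere contribute to roots; other lines are dominated. Here the surviving (envelope) indices are i = 2, i = 1, i = 0.
Intersections between consecutive envelope lines give the roots: for adjacent envelope indices i < j the intersection is x = (a_i − a_j) / (j − i). Reading off the sorted break points: {-7, 6}.
Verification: at each break x_0, at least two indices attain the minimum of min_i(a_i + i · x_0).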